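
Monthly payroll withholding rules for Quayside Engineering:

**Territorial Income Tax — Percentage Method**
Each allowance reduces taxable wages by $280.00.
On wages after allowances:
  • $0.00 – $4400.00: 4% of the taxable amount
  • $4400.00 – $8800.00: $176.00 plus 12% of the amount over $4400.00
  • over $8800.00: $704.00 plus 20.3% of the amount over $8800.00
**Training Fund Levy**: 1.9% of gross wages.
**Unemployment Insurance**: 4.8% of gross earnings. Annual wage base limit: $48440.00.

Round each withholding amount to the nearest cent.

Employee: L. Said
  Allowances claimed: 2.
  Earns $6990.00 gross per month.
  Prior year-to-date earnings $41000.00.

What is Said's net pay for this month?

Territorial Income Tax: taxable = $6990.00 − 2×$280.00 = $6430.00
  $176.00 + 12% × ($6430.00 − $4400.00) = $176.00 + 12% × $2030.00 = $419.60
Training Fund Levy: 1.9% × $6990.00 = $132.81
Unemployment Insurance: 4.8% × $6990.00 = $335.52
Total withheld: $419.60 + $132.81 + $335.52 = $887.93
Net pay: $6990.00 − $887.93 = $6102.07

$6102.07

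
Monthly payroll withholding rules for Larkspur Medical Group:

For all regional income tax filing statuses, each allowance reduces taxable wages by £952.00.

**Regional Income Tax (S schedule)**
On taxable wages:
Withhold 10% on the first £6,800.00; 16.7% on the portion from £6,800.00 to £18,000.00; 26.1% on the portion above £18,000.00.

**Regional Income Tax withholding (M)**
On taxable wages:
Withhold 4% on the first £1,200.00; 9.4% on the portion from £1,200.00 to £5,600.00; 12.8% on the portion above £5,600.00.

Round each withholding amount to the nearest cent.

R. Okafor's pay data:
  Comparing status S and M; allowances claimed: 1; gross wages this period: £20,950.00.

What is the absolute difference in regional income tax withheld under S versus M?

£767.34

Regional Income Tax (S): taxable = £20,950.00 − 1×£952.00 = £19,998.00
  £2,550.40 + 26.1% × (£19,998.00 − £18,000.00) = £2,550.40 + 26.1% × £1,998.00 = £3,071.88
Regional Income Tax (M): taxable = £20,950.00 − 1×£952.00 = £19,998.00
  £461.60 + 12.8% × (£19,998.00 − £5,600.00) = £461.60 + 12.8% × £14,398.00 = £2,304.54
Difference: |£3,071.88 − £2,304.54| = £767.34 (higher under S)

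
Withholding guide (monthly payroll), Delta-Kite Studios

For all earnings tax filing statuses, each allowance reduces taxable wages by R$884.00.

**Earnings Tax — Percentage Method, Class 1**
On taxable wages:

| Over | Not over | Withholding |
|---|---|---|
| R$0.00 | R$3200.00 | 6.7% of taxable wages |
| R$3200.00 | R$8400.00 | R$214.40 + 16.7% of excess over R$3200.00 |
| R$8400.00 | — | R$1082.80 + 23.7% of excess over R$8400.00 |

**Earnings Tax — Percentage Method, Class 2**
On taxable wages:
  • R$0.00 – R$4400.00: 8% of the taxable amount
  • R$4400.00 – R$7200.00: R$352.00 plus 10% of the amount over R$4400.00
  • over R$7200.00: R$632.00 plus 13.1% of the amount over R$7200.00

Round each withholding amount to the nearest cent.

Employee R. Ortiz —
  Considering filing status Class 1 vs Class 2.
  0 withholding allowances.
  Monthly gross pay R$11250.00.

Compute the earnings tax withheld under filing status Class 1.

Earnings Tax (Class 1): taxable = R$11250.00
  R$1082.80 + 23.7% × (R$11250.00 − R$8400.00) = R$1082.80 + 23.7% × R$2850.00 = R$1758.25

R$1758.25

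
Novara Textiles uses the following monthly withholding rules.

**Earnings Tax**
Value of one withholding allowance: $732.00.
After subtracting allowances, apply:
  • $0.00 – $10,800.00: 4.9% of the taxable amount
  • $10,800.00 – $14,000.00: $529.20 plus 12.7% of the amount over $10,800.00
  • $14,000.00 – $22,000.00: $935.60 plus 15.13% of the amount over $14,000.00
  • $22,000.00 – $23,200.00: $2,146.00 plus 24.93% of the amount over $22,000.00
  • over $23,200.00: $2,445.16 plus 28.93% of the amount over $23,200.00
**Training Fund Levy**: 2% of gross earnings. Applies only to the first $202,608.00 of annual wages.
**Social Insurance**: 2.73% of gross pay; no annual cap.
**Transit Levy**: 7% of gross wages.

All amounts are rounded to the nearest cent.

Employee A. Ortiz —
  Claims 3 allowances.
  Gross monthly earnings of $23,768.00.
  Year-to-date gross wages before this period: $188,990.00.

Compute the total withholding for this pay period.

$4,666.23

Earnings Tax: taxable = $23,768.00 − 3×$732.00 = $21,572.00
  $935.60 + 15.13% × ($21,572.00 − $14,000.00) = $935.60 + 15.13% × $7,572.00 = $2,081.24
Training Fund Levy: cap $202,608.00 − YTD $188,990.00 = $13,618.00 subject; 2% × $13,618.00 = $272.36
Social Insurance: 2.73% × $23,768.00 = $648.87
Transit Levy: 7% × $23,768.00 = $1,663.76
Total: $2,081.24 + $272.36 + $648.87 + $1,663.76 = $4,666.23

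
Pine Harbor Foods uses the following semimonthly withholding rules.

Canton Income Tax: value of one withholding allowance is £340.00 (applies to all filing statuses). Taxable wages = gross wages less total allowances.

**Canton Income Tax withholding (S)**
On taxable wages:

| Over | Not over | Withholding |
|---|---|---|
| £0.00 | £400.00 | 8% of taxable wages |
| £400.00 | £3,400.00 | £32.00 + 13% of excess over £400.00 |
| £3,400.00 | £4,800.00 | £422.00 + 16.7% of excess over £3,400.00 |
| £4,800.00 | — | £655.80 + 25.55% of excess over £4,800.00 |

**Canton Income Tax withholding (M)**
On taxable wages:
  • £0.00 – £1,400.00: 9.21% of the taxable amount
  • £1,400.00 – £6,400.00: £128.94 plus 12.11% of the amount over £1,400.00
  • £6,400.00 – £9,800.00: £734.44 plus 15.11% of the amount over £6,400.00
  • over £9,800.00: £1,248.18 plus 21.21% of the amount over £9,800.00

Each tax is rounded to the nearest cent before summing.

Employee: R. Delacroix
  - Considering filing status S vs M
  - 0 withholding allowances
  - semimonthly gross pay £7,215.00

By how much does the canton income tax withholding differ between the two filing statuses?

£415.24

Canton Income Tax (S): taxable = £7,215.00
  £655.80 + 25.55% × (£7,215.00 − £4,800.00) = £655.80 + 25.55% × £2,415.00 = £1,272.83
Canton Income Tax (M): taxable = £7,215.00
  £734.44 + 15.11% × (£7,215.00 − £6,400.00) = £734.44 + 15.11% × £815.00 = £857.59
Difference: |£1,272.83 − £857.59| = £415.24 (higher under S)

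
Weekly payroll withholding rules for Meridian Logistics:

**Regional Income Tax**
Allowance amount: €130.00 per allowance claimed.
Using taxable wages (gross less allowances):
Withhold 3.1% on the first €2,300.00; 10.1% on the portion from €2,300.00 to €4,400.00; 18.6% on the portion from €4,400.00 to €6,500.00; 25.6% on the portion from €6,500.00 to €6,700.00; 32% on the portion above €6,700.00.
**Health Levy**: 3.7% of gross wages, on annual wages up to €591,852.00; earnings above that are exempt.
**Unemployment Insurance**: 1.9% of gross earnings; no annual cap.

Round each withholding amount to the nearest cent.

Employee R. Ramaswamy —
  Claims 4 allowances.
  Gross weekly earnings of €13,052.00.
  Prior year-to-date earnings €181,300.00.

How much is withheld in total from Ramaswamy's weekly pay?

Regional Income Tax: taxable = €13,052.00 − 4×€130.00 = €12,532.00
  €725.20 + 32% × (€12,532.00 − €6,700.00) = €725.20 + 32% × €5,832.00 = €2,591.44
Health Levy: 3.7% × €13,052.00 = €482.92
Unemployment Insurance: 1.9% × €13,052.00 = €247.99
Total: €2,591.44 + €482.92 + €247.99 = €3,322.35

€3,322.35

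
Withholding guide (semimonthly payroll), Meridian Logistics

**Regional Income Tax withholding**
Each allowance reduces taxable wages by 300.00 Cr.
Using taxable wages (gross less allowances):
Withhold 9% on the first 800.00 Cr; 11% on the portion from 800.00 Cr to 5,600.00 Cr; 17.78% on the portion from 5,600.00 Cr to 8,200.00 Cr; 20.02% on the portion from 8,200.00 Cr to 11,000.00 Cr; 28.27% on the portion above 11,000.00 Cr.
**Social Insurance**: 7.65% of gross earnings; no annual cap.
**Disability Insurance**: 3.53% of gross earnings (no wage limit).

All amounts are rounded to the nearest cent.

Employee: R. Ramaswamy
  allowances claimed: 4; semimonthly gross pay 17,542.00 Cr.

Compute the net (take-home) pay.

12,447.79 Cr

Regional Income Tax: taxable = 17,542.00 Cr − 4×300.00 Cr = 16,342.00 Cr
  1,622.84 Cr + 28.27% × (16,342.00 Cr − 11,000.00 Cr) = 1,622.84 Cr + 28.27% × 5,342.00 Cr = 3,133.02 Cr
Social Insurance: 7.65% × 17,542.00 Cr = 1,341.96 Cr
Disability Insurance: 3.53% × 17,542.00 Cr = 619.23 Cr
Total withheld: 3,133.02 Cr + 1,341.96 Cr + 619.23 Cr = 5,094.21 Cr
Net pay: 17,542.00 Cr − 5,094.21 Cr = 12,447.79 Cr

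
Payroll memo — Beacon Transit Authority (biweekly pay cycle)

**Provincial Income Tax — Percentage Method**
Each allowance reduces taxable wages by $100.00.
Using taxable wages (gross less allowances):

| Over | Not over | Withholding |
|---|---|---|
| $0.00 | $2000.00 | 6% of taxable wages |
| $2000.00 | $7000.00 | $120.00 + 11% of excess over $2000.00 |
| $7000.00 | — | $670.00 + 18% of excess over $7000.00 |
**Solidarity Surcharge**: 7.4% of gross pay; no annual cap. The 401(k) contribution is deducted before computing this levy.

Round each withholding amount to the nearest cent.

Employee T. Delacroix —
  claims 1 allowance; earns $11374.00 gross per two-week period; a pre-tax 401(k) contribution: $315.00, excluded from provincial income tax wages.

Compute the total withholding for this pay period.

$2200.99

Provincial Income Tax: taxable = $11374.00 − $315.00 − 1×$100.00 = $10959.00
  $670.00 + 18% × ($10959.00 − $7000.00) = $670.00 + 18% × $3959.00 = $1382.62
Solidarity Surcharge: 7.4% × $11059.00 = $818.37
Total: $1382.62 + $818.37 = $2200.99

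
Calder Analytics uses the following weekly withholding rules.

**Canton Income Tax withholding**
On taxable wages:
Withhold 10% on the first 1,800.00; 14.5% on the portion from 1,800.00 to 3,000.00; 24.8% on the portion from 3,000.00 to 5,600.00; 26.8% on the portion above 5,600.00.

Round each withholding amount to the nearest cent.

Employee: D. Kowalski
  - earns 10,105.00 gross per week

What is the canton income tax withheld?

Canton Income Tax: taxable = 10,105.00
  998.80 + 26.8% × (10,105.00 − 5,600.00) = 998.80 + 26.8% × 4,505.00 = 2,206.14

2,206.14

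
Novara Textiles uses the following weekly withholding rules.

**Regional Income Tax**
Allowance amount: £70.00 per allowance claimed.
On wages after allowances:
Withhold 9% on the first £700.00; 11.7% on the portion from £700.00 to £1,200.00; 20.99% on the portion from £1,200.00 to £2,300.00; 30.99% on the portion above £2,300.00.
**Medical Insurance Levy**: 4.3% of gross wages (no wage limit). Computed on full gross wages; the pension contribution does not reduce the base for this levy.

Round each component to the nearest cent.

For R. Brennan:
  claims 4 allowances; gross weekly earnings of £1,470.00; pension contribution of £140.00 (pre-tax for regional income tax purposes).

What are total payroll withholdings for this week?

£167.16

Regional Income Tax: taxable = £1,470.00 − £140.00 − 4×£70.00 = £1,050.00
  £63.00 + 11.7% × (£1,050.00 − £700.00) = £63.00 + 11.7% × £350.00 = £103.95
Medical Insurance Levy: 4.3% × £1,470.00 = £63.21
Total: £103.95 + £63.21 = £167.16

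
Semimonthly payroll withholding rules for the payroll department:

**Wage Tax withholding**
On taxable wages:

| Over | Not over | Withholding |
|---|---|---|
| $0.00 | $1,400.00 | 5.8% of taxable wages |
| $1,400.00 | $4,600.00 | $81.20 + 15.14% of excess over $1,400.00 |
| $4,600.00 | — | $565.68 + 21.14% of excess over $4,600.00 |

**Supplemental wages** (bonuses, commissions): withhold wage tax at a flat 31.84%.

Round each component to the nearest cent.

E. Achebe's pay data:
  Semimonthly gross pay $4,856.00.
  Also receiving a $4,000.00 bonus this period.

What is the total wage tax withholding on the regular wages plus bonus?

Wage Tax: taxable = $4,856.00
  $565.68 + 21.14% × ($4,856.00 − $4,600.00) = $565.68 + 21.14% × $256.00 = $619.80
Supplemental (31.84% flat on bonus): 31.84% × $4,000.00 = $1,273.60
Total wage tax: $619.80 + $1,273.60 = $1,893.40

$1,893.40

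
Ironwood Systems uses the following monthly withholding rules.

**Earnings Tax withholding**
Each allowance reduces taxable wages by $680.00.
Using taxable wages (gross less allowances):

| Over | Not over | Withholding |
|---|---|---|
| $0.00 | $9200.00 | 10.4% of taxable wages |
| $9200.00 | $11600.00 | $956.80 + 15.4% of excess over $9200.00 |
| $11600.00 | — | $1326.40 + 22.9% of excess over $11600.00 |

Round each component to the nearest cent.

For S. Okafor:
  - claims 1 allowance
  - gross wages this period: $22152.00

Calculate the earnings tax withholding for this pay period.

$3587.09

Earnings Tax: taxable = $22152.00 − 1×$680.00 = $21472.00
  $1326.40 + 22.9% × ($21472.00 − $11600.00) = $1326.40 + 22.9% × $9872.00 = $3587.09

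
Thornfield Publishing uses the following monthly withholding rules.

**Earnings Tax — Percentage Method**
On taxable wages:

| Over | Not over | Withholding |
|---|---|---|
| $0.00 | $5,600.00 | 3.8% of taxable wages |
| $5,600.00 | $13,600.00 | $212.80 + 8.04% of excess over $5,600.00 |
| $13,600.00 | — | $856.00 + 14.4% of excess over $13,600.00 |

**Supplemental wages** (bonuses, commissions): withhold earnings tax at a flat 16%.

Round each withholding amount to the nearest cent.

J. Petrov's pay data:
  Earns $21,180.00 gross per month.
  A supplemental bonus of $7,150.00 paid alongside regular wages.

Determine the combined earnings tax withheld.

Earnings Tax: taxable = $21,180.00
  $856.00 + 14.4% × ($21,180.00 − $13,600.00) = $856.00 + 14.4% × $7,580.00 = $1,947.52
Supplemental (16% flat on bonus): 16% × $7,150.00 = $1,144.00
Total earnings tax: $1,947.52 + $1,144.00 = $3,091.52

$3,091.52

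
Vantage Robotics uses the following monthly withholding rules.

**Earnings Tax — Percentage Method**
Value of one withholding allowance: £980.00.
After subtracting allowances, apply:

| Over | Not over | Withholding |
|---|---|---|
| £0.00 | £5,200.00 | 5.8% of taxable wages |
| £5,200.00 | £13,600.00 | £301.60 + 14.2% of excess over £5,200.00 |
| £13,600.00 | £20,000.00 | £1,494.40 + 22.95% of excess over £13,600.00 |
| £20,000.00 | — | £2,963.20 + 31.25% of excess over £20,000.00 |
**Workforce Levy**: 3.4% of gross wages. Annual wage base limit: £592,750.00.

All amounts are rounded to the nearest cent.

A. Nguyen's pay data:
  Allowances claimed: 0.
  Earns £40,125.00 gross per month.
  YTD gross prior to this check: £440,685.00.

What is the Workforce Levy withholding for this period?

Workforce Levy: 3.4% × £40,125.00 = £1,364.25

£1,364.25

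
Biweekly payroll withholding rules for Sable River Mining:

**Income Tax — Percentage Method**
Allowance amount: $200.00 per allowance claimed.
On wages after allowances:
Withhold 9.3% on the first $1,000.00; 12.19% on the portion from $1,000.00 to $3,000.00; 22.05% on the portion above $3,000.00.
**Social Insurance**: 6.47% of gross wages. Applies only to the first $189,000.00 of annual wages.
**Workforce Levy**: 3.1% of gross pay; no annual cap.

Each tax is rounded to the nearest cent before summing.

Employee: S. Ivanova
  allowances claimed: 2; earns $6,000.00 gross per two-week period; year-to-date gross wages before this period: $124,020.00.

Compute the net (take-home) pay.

Income Tax: taxable = $6,000.00 − 2×$200.00 = $5,600.00
  $336.80 + 22.05% × ($5,600.00 − $3,000.00) = $336.80 + 22.05% × $2,600.00 = $910.10
Social Insurance: 6.47% × $6,000.00 = $388.20
Workforce Levy: 3.1% × $6,000.00 = $186.00
Total withheld: $910.10 + $388.20 + $186.00 = $1,484.30
Net pay: $6,000.00 − $1,484.30 = $4,515.70

$4,515.70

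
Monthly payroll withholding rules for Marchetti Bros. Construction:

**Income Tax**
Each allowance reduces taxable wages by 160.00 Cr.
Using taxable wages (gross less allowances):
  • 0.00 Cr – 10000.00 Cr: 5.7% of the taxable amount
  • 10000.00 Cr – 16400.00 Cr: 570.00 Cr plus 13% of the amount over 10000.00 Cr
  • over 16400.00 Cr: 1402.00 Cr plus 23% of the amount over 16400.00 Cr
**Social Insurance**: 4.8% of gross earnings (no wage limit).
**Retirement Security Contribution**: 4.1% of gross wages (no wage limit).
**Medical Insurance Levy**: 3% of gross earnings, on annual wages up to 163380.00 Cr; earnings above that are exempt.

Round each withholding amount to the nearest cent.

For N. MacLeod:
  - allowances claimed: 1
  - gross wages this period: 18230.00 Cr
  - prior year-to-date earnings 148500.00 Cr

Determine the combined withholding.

Income Tax: taxable = 18230.00 Cr − 1×160.00 Cr = 18070.00 Cr
  1402.00 Cr + 23% × (18070.00 Cr − 16400.00 Cr) = 1402.00 Cr + 23% × 1670.00 Cr = 1786.10 Cr
Social Insurance: 4.8% × 18230.00 Cr = 875.04 Cr
Retirement Security Contribution: 4.1% × 18230.00 Cr = 747.43 Cr
Medical Insurance Levy: cap 163380.00 Cr − YTD 148500.00 Cr = 14880.00 Cr subject; 3% × 14880.00 Cr = 446.40 Cr
Total: 1786.10 Cr + 875.04 Cr + 747.43 Cr + 446.40 Cr = 3854.97 Cr

3854.97 Cr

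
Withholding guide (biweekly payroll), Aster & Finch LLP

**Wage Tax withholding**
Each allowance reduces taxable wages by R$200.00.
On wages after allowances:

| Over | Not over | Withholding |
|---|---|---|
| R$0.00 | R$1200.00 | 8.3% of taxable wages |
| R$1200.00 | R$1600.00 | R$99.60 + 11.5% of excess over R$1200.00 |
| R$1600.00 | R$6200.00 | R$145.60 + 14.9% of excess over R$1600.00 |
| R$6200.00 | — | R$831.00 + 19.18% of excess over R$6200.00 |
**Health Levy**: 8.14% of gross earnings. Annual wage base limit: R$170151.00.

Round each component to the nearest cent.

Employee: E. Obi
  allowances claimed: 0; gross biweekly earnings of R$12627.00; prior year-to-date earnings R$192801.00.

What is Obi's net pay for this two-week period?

Wage Tax: taxable = R$12627.00
  R$831.00 + 19.18% × (R$12627.00 − R$6200.00) = R$831.00 + 19.18% × R$6427.00 = R$2063.70
Health Levy: YTD R$192801.00 ≥ cap R$170151.00 → R$0.00
Total withheld: R$2063.70 + R$0.00 = R$2063.70
Net pay: R$12627.00 − R$2063.70 = R$10563.30

R$10563.30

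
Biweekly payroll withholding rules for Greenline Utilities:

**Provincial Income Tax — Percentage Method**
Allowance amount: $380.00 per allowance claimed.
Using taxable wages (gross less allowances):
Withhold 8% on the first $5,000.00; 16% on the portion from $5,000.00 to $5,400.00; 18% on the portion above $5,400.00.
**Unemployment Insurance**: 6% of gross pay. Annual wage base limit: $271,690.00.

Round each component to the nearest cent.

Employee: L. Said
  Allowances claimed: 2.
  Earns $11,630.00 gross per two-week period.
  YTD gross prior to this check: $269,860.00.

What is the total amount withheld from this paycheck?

Provincial Income Tax: taxable = $11,630.00 − 2×$380.00 = $10,870.00
  $464.00 + 18% × ($10,870.00 − $5,400.00) = $464.00 + 18% × $5,470.00 = $1,448.60
Unemployment Insurance: cap $271,690.00 − YTD $269,860.00 = $1,830.00 subject; 6% × $1,830.00 = $109.80
Total: $1,448.60 + $109.80 = $1,558.40

$1,558.40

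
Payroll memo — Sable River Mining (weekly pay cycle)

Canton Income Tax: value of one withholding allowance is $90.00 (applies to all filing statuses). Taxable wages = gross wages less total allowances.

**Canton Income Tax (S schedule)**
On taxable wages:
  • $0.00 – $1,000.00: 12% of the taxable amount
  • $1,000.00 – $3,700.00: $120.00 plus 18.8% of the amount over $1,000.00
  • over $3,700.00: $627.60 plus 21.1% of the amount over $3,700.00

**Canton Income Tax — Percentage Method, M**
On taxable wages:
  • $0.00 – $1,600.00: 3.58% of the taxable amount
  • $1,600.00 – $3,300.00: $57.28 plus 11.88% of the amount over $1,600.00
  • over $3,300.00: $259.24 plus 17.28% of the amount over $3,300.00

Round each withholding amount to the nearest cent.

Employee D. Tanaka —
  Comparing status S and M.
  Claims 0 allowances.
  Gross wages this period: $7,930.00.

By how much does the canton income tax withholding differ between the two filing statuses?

Canton Income Tax (S): taxable = $7,930.00
  $627.60 + 21.1% × ($7,930.00 − $3,700.00) = $627.60 + 21.1% × $4,230.00 = $1,520.13
Canton Income Tax (M): taxable = $7,930.00
  $259.24 + 17.28% × ($7,930.00 − $3,300.00) = $259.24 + 17.28% × $4,630.00 = $1,059.30
Difference: |$1,520.13 − $1,059.30| = $460.83 (higher under S)

$460.83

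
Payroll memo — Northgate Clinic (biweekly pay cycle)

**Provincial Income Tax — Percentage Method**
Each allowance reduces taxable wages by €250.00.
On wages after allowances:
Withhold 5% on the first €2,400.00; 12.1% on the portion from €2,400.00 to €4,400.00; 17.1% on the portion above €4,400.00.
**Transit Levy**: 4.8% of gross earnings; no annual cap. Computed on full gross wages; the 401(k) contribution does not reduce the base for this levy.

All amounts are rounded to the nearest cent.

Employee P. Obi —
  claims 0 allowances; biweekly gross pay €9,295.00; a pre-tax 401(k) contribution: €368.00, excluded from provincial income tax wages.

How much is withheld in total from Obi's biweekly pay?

Provincial Income Tax: taxable = €9,295.00 − €368.00 = €8,927.00
  €362.00 + 17.1% × (€8,927.00 − €4,400.00) = €362.00 + 17.1% × €4,527.00 = €1,136.12
Transit Levy: 4.8% × €9,295.00 = €446.16
Total: €1,136.12 + €446.16 = €1,582.28

€1,582.28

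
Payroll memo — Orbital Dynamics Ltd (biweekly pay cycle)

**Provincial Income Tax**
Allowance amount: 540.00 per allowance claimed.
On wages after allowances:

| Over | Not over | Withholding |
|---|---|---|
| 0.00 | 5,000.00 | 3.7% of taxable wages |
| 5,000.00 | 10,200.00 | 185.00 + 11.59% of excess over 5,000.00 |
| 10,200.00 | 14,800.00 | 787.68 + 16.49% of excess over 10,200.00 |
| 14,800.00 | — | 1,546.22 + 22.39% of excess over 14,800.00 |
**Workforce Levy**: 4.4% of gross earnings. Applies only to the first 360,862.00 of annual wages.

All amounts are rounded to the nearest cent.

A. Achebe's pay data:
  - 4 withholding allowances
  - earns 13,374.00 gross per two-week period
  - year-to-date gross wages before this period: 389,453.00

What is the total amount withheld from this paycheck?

954.89

Provincial Income Tax: taxable = 13,374.00 − 4×540.00 = 11,214.00
  787.68 + 16.49% × (11,214.00 − 10,200.00) = 787.68 + 16.49% × 1,014.00 = 954.89
Workforce Levy: YTD 389,453.00 ≥ cap 360,862.00 → 0.00
Total: 954.89 + 0.00 = 954.89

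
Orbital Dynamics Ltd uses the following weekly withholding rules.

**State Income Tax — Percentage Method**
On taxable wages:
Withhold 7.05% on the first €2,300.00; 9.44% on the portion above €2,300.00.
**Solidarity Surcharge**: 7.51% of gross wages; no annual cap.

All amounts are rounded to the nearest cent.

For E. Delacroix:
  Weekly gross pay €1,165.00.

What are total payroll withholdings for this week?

€169.62

State Income Tax: taxable = €1,165.00
  7.05% × €1,165.00 = €82.13
Solidarity Surcharge: 7.51% × €1,165.00 = €87.49
Total: €82.13 + €87.49 = €169.62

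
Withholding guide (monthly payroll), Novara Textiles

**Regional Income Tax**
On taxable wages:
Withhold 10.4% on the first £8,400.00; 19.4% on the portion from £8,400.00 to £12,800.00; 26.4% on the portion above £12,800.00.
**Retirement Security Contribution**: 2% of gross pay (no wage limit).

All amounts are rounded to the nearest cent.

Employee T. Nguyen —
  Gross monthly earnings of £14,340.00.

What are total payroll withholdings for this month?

£2,420.56

Regional Income Tax: taxable = £14,340.00
  £1,727.20 + 26.4% × (£14,340.00 − £12,800.00) = £1,727.20 + 26.4% × £1,540.00 = £2,133.76
Retirement Security Contribution: 2% × £14,340.00 = £286.80
Total: £2,133.76 + £286.80 = £2,420.56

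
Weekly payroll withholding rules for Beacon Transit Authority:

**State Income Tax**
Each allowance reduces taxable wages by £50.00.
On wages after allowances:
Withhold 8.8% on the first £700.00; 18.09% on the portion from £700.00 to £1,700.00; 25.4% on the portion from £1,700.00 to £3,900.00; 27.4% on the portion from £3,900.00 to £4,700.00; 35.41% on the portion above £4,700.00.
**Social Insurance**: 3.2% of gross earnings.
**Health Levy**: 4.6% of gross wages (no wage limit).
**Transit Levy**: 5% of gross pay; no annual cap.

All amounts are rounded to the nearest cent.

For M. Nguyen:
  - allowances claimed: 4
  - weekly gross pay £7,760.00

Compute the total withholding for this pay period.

State Income Tax: taxable = £7,760.00 − 4×£50.00 = £7,560.00
  £1,020.50 + 35.41% × (£7,560.00 − £4,700.00) = £1,020.50 + 35.41% × £2,860.00 = £2,033.23
Social Insurance: 3.2% × £7,760.00 = £248.32
Health Levy: 4.6% × £7,760.00 = £356.96
Transit Levy: 5% × £7,760.00 = £388.00
Total: £2,033.23 + £248.32 + £356.96 + £388.00 = £3,026.51

£3,026.51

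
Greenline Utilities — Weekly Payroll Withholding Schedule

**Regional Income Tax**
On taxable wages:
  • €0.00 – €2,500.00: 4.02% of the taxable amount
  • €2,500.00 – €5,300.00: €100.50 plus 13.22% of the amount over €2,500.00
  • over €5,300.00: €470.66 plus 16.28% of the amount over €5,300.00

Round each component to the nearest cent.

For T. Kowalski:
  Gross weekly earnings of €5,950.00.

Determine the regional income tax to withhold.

€576.48

Regional Income Tax: taxable = €5,950.00
  €470.66 + 16.28% × (€5,950.00 − €5,300.00) = €470.66 + 16.28% × €650.00 = €576.48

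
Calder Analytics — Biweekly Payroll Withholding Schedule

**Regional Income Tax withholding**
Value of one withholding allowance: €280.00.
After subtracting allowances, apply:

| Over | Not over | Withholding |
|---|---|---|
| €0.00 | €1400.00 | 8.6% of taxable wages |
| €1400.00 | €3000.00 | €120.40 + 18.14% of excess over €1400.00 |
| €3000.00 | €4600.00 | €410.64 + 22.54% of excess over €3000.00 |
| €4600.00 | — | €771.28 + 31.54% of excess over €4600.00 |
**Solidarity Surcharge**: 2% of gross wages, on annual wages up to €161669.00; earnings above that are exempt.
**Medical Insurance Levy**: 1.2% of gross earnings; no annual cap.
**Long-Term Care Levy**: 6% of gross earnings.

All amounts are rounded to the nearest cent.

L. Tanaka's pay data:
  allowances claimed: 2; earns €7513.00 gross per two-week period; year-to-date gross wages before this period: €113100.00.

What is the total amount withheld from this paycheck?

Regional Income Tax: taxable = €7513.00 − 2×€280.00 = €6953.00
  €771.28 + 31.54% × (€6953.00 − €4600.00) = €771.28 + 31.54% × €2353.00 = €1513.42
Solidarity Surcharge: 2% × €7513.00 = €150.26
Medical Insurance Levy: 1.2% × €7513.00 = €90.16
Long-Term Care Levy: 6% × €7513.00 = €450.78
Total: €1513.42 + €150.26 + €90.16 + €450.78 = €2204.62

€2204.62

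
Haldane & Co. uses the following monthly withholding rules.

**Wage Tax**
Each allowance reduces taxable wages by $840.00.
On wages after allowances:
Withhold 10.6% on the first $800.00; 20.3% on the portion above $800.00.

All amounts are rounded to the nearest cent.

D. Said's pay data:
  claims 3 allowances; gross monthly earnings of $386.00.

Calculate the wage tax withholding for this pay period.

$0.00

Wage Tax: taxable = $386.00 − 3×$840.00 = $-2,134.00
  Taxable ≤ 0 → $0.00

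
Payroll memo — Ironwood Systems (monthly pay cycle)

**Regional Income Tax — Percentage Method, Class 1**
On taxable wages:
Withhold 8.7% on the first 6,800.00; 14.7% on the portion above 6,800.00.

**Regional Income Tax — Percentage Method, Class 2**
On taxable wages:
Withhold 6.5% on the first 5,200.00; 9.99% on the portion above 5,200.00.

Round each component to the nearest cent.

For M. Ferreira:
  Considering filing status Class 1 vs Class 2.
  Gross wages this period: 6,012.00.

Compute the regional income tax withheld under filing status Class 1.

523.04

Regional Income Tax (Class 1): taxable = 6,012.00
  8.7% × 6,012.00 = 523.04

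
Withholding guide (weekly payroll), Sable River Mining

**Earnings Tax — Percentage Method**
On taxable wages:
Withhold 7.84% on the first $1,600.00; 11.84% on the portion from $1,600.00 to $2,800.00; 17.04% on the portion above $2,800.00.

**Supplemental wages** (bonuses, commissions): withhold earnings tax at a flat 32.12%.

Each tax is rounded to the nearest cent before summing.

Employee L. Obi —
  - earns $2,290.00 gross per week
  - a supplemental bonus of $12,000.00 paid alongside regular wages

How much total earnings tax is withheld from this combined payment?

Earnings Tax: taxable = $2,290.00
  $125.44 + 11.84% × ($2,290.00 − $1,600.00) = $125.44 + 11.84% × $690.00 = $207.14
Supplemental (32.12% flat on bonus): 32.12% × $12,000.00 = $3,854.40
Total earnings tax: $207.14 + $3,854.40 = $4,061.54

$4,061.54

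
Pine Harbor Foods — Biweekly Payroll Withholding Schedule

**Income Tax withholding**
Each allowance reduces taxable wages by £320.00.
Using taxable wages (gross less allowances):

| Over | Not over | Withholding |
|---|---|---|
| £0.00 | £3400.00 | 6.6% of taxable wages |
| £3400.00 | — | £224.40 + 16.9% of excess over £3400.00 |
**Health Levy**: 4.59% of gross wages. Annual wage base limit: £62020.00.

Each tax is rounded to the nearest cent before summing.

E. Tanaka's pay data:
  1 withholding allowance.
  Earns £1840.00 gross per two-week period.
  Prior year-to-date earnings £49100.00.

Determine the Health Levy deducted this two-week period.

Health Levy: 4.59% × £1840.00 = £84.46

£84.46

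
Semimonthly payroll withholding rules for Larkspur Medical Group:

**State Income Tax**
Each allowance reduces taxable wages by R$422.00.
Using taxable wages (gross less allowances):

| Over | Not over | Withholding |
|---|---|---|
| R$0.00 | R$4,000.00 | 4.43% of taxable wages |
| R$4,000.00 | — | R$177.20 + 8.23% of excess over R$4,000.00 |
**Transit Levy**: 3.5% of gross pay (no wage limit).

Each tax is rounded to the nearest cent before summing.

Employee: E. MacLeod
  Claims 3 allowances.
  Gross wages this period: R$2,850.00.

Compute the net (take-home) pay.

State Income Tax: taxable = R$2,850.00 − 3×R$422.00 = R$1,584.00
  4.43% × R$1,584.00 = R$70.17
Transit Levy: 3.5% × R$2,850.00 = R$99.75
Total withheld: R$70.17 + R$99.75 = R$169.92
Net pay: R$2,850.00 − R$169.92 = R$2,680.08

R$2,680.08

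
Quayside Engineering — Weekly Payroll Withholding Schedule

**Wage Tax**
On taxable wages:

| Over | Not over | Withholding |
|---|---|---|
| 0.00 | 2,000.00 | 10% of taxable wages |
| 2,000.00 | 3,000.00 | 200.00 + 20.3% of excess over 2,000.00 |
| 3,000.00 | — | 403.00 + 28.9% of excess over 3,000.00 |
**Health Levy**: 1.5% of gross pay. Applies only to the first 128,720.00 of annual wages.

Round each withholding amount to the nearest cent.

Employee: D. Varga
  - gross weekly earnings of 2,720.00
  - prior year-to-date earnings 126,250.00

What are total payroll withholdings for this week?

383.21

Wage Tax: taxable = 2,720.00
  200.00 + 20.3% × (2,720.00 − 2,000.00) = 200.00 + 20.3% × 720.00 = 346.16
Health Levy: cap 128,720.00 − YTD 126,250.00 = 2,470.00 subject; 1.5% × 2,470.00 = 37.05
Total: 346.16 + 37.05 = 383.21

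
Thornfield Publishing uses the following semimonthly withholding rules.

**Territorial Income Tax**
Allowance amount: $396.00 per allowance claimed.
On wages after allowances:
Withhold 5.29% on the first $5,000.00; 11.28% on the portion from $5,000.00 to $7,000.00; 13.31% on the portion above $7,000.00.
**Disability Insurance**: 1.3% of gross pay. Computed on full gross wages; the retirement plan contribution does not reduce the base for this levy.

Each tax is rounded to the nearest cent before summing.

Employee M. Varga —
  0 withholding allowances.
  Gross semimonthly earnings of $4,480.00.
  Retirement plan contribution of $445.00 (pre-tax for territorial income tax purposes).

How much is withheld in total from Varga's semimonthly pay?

$271.69

Territorial Income Tax: taxable = $4,480.00 − $445.00 = $4,035.00
  5.29% × $4,035.00 = $213.45
Disability Insurance: 1.3% × $4,480.00 = $58.24
Total: $213.45 + $58.24 = $271.69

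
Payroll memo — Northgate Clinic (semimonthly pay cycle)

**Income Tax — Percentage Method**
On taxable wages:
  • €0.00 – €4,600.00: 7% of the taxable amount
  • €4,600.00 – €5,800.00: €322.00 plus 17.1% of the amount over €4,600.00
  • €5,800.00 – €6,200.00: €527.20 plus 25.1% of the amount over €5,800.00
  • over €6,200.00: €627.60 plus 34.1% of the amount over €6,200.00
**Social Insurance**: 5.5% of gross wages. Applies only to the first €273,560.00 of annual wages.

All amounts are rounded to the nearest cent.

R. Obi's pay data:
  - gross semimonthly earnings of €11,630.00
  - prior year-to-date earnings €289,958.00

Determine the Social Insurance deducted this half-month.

€0.00

Social Insurance: YTD €289,958.00 ≥ cap €273,560.00 → €0.00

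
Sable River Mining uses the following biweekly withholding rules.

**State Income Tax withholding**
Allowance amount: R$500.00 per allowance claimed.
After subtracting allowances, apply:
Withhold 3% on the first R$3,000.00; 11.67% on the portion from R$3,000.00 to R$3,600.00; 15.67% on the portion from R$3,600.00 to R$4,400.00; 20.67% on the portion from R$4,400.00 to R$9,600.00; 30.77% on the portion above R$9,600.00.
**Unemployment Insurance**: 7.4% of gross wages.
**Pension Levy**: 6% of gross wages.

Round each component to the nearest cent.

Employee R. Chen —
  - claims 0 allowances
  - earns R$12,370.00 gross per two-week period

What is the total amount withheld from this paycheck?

R$3,870.13

State Income Tax: taxable = R$12,370.00
  R$1,360.22 + 30.77% × (R$12,370.00 − R$9,600.00) = R$1,360.22 + 30.77% × R$2,770.00 = R$2,212.55
Unemployment Insurance: 7.4% × R$12,370.00 = R$915.38
Pension Levy: 6% × R$12,370.00 = R$742.20
Total: R$2,212.55 + R$915.38 + R$742.20 = R$3,870.13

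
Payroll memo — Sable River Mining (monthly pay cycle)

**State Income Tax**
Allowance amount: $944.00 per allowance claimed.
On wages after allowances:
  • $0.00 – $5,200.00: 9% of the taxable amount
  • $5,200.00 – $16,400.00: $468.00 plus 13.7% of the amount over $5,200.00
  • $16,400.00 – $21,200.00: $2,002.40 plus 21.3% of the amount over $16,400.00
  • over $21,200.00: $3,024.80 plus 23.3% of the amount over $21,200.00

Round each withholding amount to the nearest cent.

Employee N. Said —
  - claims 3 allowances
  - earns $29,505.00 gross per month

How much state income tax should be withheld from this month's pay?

$4,300.01

State Income Tax: taxable = $29,505.00 − 3×$944.00 = $26,673.00
  $3,024.80 + 23.3% × ($26,673.00 − $21,200.00) = $3,024.80 + 23.3% × $5,473.00 = $4,300.01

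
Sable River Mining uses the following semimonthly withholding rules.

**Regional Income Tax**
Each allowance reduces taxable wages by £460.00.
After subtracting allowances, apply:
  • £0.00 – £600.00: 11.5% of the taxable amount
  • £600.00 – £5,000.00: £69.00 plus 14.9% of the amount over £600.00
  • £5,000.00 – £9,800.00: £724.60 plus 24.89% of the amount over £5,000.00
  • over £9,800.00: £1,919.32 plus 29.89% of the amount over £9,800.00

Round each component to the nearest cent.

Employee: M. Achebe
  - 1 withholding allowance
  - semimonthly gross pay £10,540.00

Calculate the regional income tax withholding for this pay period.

Regional Income Tax: taxable = £10,540.00 − 1×£460.00 = £10,080.00
  £1,919.32 + 29.89% × (£10,080.00 − £9,800.00) = £1,919.32 + 29.89% × £280.00 = £2,003.01

£2,003.01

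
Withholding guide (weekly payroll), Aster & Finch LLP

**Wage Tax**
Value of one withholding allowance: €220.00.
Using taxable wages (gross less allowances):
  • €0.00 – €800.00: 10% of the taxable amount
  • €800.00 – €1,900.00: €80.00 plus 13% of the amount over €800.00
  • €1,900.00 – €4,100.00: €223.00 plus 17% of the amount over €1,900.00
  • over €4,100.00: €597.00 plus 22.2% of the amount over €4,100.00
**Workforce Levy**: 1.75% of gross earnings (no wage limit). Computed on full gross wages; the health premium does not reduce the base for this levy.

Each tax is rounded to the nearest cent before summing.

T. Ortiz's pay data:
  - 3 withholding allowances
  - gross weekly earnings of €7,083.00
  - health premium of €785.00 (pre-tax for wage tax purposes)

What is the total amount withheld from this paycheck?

€1,062.39

Wage Tax: taxable = €7,083.00 − €785.00 − 3×€220.00 = €5,638.00
  €597.00 + 22.2% × (€5,638.00 − €4,100.00) = €597.00 + 22.2% × €1,538.00 = €938.44
Workforce Levy: 1.75% × €7,083.00 = €123.95
Total: €938.44 + €123.95 = €1,062.39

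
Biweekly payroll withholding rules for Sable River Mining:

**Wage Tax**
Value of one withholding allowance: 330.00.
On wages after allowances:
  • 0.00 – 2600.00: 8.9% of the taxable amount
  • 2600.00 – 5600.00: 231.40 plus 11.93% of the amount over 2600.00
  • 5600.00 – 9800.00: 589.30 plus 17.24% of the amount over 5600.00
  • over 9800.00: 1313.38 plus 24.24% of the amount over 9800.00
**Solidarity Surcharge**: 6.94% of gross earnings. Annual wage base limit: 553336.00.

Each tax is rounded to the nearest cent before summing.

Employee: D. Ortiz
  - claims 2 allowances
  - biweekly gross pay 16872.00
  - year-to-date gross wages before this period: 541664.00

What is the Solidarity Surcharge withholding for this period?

Solidarity Surcharge: cap 553336.00 − YTD 541664.00 = 11672.00 subject; 6.94% × 11672.00 = 810.04

810.04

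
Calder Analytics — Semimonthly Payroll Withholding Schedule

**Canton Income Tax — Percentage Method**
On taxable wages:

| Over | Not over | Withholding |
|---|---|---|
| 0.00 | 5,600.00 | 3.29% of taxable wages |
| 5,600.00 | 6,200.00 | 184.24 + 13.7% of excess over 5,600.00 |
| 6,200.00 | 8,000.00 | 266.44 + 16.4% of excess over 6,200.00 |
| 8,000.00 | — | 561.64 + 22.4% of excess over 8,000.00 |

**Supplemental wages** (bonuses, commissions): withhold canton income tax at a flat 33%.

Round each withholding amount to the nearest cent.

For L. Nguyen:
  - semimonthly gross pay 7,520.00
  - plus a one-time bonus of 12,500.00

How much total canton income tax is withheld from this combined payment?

Canton Income Tax: taxable = 7,520.00
  266.44 + 16.4% × (7,520.00 − 6,200.00) = 266.44 + 16.4% × 1,320.00 = 482.92
Supplemental (33% flat on bonus): 33% × 12,500.00 = 4,125.00
Total canton income tax: 482.92 + 4,125.00 = 4,607.92

4,607.92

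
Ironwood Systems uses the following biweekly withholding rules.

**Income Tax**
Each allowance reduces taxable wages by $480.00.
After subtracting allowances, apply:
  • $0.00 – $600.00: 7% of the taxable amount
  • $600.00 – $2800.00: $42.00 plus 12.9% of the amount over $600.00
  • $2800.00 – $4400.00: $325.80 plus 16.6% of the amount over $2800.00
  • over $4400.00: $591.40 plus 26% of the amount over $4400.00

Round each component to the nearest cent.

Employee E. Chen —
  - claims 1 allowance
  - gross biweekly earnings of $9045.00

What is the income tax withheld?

Income Tax: taxable = $9045.00 − 1×$480.00 = $8565.00
  $591.40 + 26% × ($8565.00 − $4400.00) = $591.40 + 26% × $4165.00 = $1674.30

$1674.30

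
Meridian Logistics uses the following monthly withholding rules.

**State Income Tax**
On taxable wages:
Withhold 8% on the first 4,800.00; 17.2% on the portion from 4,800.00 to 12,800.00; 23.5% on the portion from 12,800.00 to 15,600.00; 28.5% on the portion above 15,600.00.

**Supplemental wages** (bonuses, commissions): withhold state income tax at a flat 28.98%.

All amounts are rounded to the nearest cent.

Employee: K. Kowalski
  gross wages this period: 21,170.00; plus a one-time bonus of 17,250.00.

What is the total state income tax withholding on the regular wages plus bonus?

State Income Tax: taxable = 21,170.00
  2,418.00 + 28.5% × (21,170.00 − 15,600.00) = 2,418.00 + 28.5% × 5,570.00 = 4,005.45
Supplemental (28.98% flat on bonus): 28.98% × 17,250.00 = 4,999.05
Total state income tax: 4,005.45 + 4,999.05 = 9,004.50

9,004.50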